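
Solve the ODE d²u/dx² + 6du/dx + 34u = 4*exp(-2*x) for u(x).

Characteristic equation r² + 6r + 34 = 0 has discriminant (6)² - 4·(34) = -100 < 0, so r = -3 ± 5i.
Hence u_h = C1*cos(5*x)*exp(-3*x) + C2*exp(-3*x)*sin(5*x).
Try u_p = A*exp(-2*x). Substituting into the equation and dividing by exp(-2*x) gives A = 2/13, so u_p = 2*exp(-2*x)/13.

u = 2*exp(-2*x)/13 + C1*cos(5*x)*exp(-3*x) + C2*exp(-3*x)*sin(5*x)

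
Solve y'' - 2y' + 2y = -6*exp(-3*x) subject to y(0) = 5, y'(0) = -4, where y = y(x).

Characteristic equation r² - 2r + 2 = 0 has discriminant (-2)² - 4·(2) = -4 < 0, so r = 1 ± i.
Hence y_h = C1*cos(x)*exp(x) + C2*exp(x)*sin(x).
Try y_p = A*exp(-3*x). Substituting into the equation and dividing by exp(-3*x) gives A = -6/17, so y_p = -6*exp(-3*x)/17.
General solution: y = -6*exp(-3*x)/17 + C1*cos(x)*exp(x) + C2*exp(x)*sin(x).
Apply the initial conditions: y(0) = -6/17 + C1 = 5 and y'(0) = 18/17 + C1 + C2 = -4. Solving gives C1 = 91/17, C2 = -177/17.

y = -6*exp(-3*x)/17 - 177*exp(x)*sin(x)/17 + 91*cos(x)*exp(x)/17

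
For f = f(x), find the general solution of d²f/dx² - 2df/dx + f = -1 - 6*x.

f = -13 - 6*x + C1*exp(x) + C2*x*exp(x)

Characteristic equation r² - 2r + 1 = 0 has discriminant (-2)² - 4·(1) = 0, so r = 1 is a repeated root.
Hence f_h = (C1 + C2*x)*exp(x).
For the particular solution try f_p = A0 + A1*x. Substituting and matching coefficients of each power of x gives A0 = -13, A1 = -6, so f_p = -13 - 6*x.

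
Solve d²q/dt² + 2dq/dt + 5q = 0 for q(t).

Characteristic equation r² + 2r + 5 = 0 has discriminant (2)² - 4·(5) = -16 < 0, so r = -1 ± 2i.
Hence q_h = C1*cos(2*t)*exp(-t) + C2*exp(-t)*sin(2*t).

q = C1*cos(2*t)*exp(-t) + C2*exp(-t)*sin(2*t)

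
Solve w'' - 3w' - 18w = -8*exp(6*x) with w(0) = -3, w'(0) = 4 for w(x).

w = -206*exp(-3*x)/81 - 37*exp(6*x)/81 - 8*x*exp(6*x)/9

Characteristic equation r² - 3r - 18 = 0 factors as (r - 6)(r + 3) = 0, so r = 6, -3.
Hence w_h = C1*exp(6*x) + C2*exp(-3*x).
Since exp(6*x) solves the homogeneous equation (r = 6 is a root of multiplicity 1), multiply the trial by x. Try w_p = A*x*exp(6*x). Substituting into the equation and dividing by exp(6*x) gives A = -8/9, so w_p = -8*x*exp(6*x)/9.
General solution: w = C1*exp(6*x) + C2*exp(-3*x) - 8*x*exp(6*x)/9.
Apply the initial conditions: w(0) = C1 + C2 = -3 and w'(0) = -8/9 - 3*C2 + 6*C1 = 4. Solving gives C1 = -37/81, C2 = -206/81.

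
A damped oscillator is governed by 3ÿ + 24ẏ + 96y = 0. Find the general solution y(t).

y = C1*cos(4*t)*exp(-4*t) + C2*exp(-4*t)*sin(4*t)

Divide through by 3: y'' + 8y' + 32y = 0.
Characteristic equation r² + 8r + 32 = 0 has discriminant (8)² - 4·(32) = -64 < 0, so r = -4 ± 4i.
Hence y_h = C1*cos(4*t)*exp(-4*t) + C2*exp(-4*t)*sin(4*t).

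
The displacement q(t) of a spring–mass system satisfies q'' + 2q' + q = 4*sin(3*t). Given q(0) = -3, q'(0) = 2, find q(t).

Characteristic equation r² + 2r + 1 = 0 has discriminant (2)² - 4·(1) = 0, so r = -1 is a repeated root.
Hence q_h = (C1 + C2*t)*exp(-t).
Try q_p = A*cos(3*t) + B*sin(3*t). Substituting and equating the coefficients of cos(3t) and sin(3t) gives A = -6/25, B = -8/25, so q_p = -8*sin(3*t)/25 - 6*cos(3*t)/25.
General solution: q = -8*sin(3*t)/25 - 6*cos(3*t)/25 + C1*exp(-t) + C2*t*exp(-t).
Apply the initial conditions: q(0) = -6/25 + C1 = -3 and q'(0) = -24/25 + C2 - C1 = 2. Solving gives C1 = -69/25, C2 = 1/5.

q = -69*exp(-t)/25 - 8*sin(3*t)/25 - 6*cos(3*t)/25 + t*exp(-t)/5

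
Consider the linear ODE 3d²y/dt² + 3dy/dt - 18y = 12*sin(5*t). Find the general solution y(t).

y = -62*sin(5*t)/493 - 10*cos(5*t)/493 + C1*exp(2*t) + C2*exp(-3*t)

Divide through by 3: y'' + y' - 6y = 4*sin(5*t).
Characteristic equation r² + r - 6 = 0 factors as (r - 2)(r + 3) = 0, so r = 2, -3.
Hence y_h = C1*exp(2*t) + C2*exp(-3*t).
Try y_p = A*cos(5*t) + B*sin(5*t). Substituting and equating the coefficients of cos(5t) and sin(5t) gives A = -10/493, B = -62/493, so y_p = -62*sin(5*t)/493 - 10*cos(5*t)/493.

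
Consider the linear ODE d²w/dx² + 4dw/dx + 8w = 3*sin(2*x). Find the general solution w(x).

w = -3*cos(2*x)/10 + 3*sin(2*x)/20 + C1*cos(2*x)*exp(-2*x) + C2*exp(-2*x)*sin(2*x)

Characteristic equation r² + 4r + 8 = 0 has discriminant (4)² - 4·(8) = -16 < 0, so r = -2 ± 2i.
Hence w_h = C1*cos(2*x)*exp(-2*x) + C2*exp(-2*x)*sin(2*x).
Try w_p = A*cos(2*x) + B*sin(2*x). Substituting and equating the coefficients of cos(2x) and sin(2x) gives A = -3/10, B = 3/20, so w_p = -3*cos(2*x)/10 + 3*sin(2*x)/20.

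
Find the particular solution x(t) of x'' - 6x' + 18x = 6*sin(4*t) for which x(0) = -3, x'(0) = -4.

Characteristic equation r² - 6r + 18 = 0 has discriminant (-6)² - 4·(18) = -36 < 0, so r = 3 ± 3i.
Hence x_h = C1*cos(3*t)*exp(3*t) + C2*exp(3*t)*sin(3*t).
Try x_p = A*cos(4*t) + B*sin(4*t). Substituting and equating the coefficients of cos(4t) and sin(4t) gives A = 36/145, B = 3/145, so x_p = 3*sin(4*t)/145 + 36*cos(4*t)/145.
General solution: x = 3*sin(4*t)/145 + 36*cos(4*t)/145 + C1*cos(3*t)*exp(3*t) + C2*exp(3*t)*sin(3*t).
Apply the initial conditions: x(0) = 36/145 + C1 = -3 and x'(0) = 12/145 + 3*C1 + 3*C2 = -4. Solving gives C1 = -471/145, C2 = 821/435.

x = 3*sin(4*t)/145 + 36*cos(4*t)/145 - 471*cos(3*t)*exp(3*t)/145 + 821*exp(3*t)*sin(3*t)/435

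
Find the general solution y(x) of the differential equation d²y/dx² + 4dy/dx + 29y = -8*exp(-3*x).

y = -4*exp(-3*x)/13 + C1*cos(5*x)*exp(-2*x) + C2*exp(-2*x)*sin(5*x)

Characteristic equation r² + 4r + 29 = 0 has discriminant (4)² - 4·(29) = -100 < 0, so r = -2 ± 5i.
Hence y_h = C1*cos(5*x)*exp(-2*x) + C2*exp(-2*x)*sin(5*x).
Try y_p = A*exp(-3*x). Substituting into the equation and dividing by exp(-3*x) gives A = -4/13, so y_p = -4*exp(-3*x)/13.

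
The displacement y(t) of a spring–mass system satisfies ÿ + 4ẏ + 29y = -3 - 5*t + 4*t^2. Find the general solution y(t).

y = -2047/24389 - 177*t/841 + 4*t**2/29 + C1*cos(5*t)*exp(-2*t) + C2*exp(-2*t)*sin(5*t)

Characteristic equation r² + 4r + 29 = 0 has discriminant (4)² - 4·(29) = -100 < 0, so r = -2 ± 5i.
Hence y_h = C1*cos(5*t)*exp(-2*t) + C2*exp(-2*t)*sin(5*t).
For the particular solution try y_p = A0 + A1*t + A2*t^2. Substituting and matching coefficients of each power of t gives A0 = -2047/24389, A1 = -177/841, A2 = 4/29, so y_p = -2047/24389 - 177*t/841 + 4*t^2/29.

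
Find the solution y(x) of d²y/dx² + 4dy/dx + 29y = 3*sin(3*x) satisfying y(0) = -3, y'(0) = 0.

Characteristic equation r² + 4r + 29 = 0 has discriminant (4)² - 4·(29) = -100 < 0, so r = -2 ± 5i.
Hence y_h = C1*cos(5*x)*exp(-2*x) + C2*exp(-2*x)*sin(5*x).
Try y_p = A*cos(3*x) + B*sin(3*x). Substituting and equating the coefficients of cos(3x) and sin(3x) gives A = -9/136, B = 15/136, so y_p = -9*cos(3*x)/136 + 15*sin(3*x)/136.
General solution: y = -9*cos(3*x)/136 + 15*sin(3*x)/136 + C1*cos(5*x)*exp(-2*x) + C2*exp(-2*x)*sin(5*x).
Apply the initial conditions: y(0) = -9/136 + C1 = -3 and y'(0) = 45/136 - 2*C1 + 5*C2 = 0. Solving gives C1 = -399/136, C2 = -843/680.

y = -9*cos(3*x)/136 + 15*sin(3*x)/136 - 843*exp(-2*x)*sin(5*x)/680 - 399*cos(5*x)*exp(-2*x)/136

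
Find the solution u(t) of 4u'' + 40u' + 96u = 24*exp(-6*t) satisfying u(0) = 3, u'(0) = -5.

Divide through by 4: u'' + 10u' + 24u = 6*exp(-6*t).
Characteristic equation r² + 10r + 24 = 0 factors as (r + 4)(r + 6) = 0, so r = -4, -6.
Hence u_h = C1*exp(-4*t) + C2*exp(-6*t).
Since exp(-6*t) solves the homogeneous equation (r = -6 is a root of multiplicity 1), multiply the trial by t. Try u_p = A*t*exp(-6*t). Substituting into the equation and dividing by exp(-6*t) gives A = -3, so u_p = -3*t*exp(-6*t).
General solution: u = C1*exp(-4*t) + C2*exp(-6*t) - 3*t*exp(-6*t).
Apply the initial conditions: u(0) = C1 + C2 = 3 and u'(0) = -3 - 6*C2 - 4*C1 = -5. Solving gives C1 = 8, C2 = -5.

u = -5*exp(-6*t) + 8*exp(-4*t) - 3*t*exp(-6*t)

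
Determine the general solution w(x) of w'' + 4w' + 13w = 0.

w = C1*cos(3*x)*exp(-2*x) + C2*exp(-2*x)*sin(3*x)

Characteristic equation r² + 4r + 13 = 0 has discriminant (4)² - 4·(13) = -36 < 0, so r = -2 ± 3i.
Hence w_h = C1*cos(3*x)*exp(-2*x) + C2*exp(-2*x)*sin(3*x).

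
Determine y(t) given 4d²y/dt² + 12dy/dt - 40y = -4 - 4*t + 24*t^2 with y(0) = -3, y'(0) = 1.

Divide through by 4: y'' + 3y' - 10y = -1 - t + 6*t^2.
Characteristic equation r² + 3r - 10 = 0 factors as (r + 5)(r - 2) = 0, so r = -5, 2.
Hence y_h = C1*exp(-5*t) + C2*exp(2*t).
For the particular solution try y_p = A0 + A1*t + A2*t^2. Substituting and matching coefficients of each power of t gives A0 = -49/500, A1 = -13/50, A2 = -3/5, so y_p = -49/500 - 13*t/50 - 3*t^2/5.
General solution: y = -49/500 - 13*t/50 - 3*t^2/5 + C1*exp(-5*t) + C2*exp(2*t).
Apply the initial conditions: y(0) = -49/500 + C1 + C2 = -3 and y'(0) = -13/50 - 5*C1 + 2*C2 = 1. Solving gives C1 = -883/875, C2 = -53/28.

y = -49/500 - 883*exp(-5*t)/875 - 53*exp(2*t)/28 - 13*t/50 - 3*t**2/5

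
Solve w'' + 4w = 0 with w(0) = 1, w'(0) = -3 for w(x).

w = -3*sin(2*x)/2 + cos(2*x)

Characteristic equation r² + 4 = 0 has discriminant (0)² - 4·(4) = -16 < 0, so r = ± 2i.
Hence w_h = C1*cos(2*x) + C2*sin(2*x).
Apply the initial conditions: w(0) = C1 = 1 and w'(0) = 2*C2 = -3. Solving gives C1 = 1, C2 = -3/2.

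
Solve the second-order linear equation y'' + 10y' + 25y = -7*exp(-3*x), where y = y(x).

y = -7*exp(-3*x)/4 + C1*exp(-5*x) + C2*x*exp(-5*x)

Characteristic equation r² + 10r + 25 = 0 has discriminant (10)² - 4·(25) = 0, so r = -5 is a repeated root.
Hence y_h = (C1 + C2*x)*exp(-5*x).
Try y_p = A*exp(-3*x). Substituting into the equation and dividing by exp(-3*x) gives A = -7/4, so y_p = -7*exp(-3*x)/4.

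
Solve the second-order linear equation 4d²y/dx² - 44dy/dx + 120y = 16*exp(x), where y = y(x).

y = exp(x)/5 + C1*exp(5*x) + C2*exp(6*x)

Divide through by 4: y'' - 11y' + 30y = 4*exp(x).
Characteristic equation r² - 11r + 30 = 0 factors as (r - 5)(r - 6) = 0, so r = 5, 6.
Hence y_h = C1*exp(5*x) + C2*exp(6*x).
Try y_p = A*exp(x). Substituting into the equation and dividing by exp(x) gives A = 1/5, so y_p = exp(x)/5.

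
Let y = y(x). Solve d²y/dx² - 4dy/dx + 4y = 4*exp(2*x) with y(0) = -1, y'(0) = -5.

Characteristic equation r² - 4r + 4 = 0 has discriminant (-4)² - 4·(4) = 0, so r = 2 is a repeated root.
Hence y_h = (C1 + C2*x)*exp(2*x).
Since exp(2*x) solves the homogeneous equation (r = 2 is a root of multiplicity 2), multiply the trial by x^2. Try y_p = A*x^2*exp(2*x). Substituting into the equation and dividing by exp(2*x) gives A = 2, so y_p = 2*x^2*exp(2*x).
General solution: y = C1*exp(2*x) + 2*x^2*exp(2*x) + C2*x*exp(2*x).
Apply the initial conditions: y(0) = C1 = -1 and y'(0) = C2 + 2*C1 = -5. Solving gives C1 = -1, C2 = -3.

y = -exp(2*x) - 3*x*exp(2*x) + 2*x**2*exp(2*x)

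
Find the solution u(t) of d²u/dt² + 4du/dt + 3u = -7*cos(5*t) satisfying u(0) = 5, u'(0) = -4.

u = -55*exp(-3*t)/68 - 35*sin(5*t)/221 + 77*cos(5*t)/442 + 293*exp(-t)/52

Characteristic equation r² + 4r + 3 = 0 factors as (r + 1)(r + 3) = 0, so r = -1, -3.
Hence u_h = C1*exp(-t) + C2*exp(-3*t).
Try u_p = A*cos(5*t) + B*sin(5*t). Substituting and equating the coefficients of cos(5t) and sin(5t) gives A = 77/442, B = -35/221, so u_p = -35*sin(5*t)/221 + 77*cos(5*t)/442.
General solution: u = -35*sin(5*t)/221 + 77*cos(5*t)/442 + C1*exp(-t) + C2*exp(-3*t).
Apply the initial conditions: u(0) = 77/442 + C1 + C2 = 5 and u'(0) = -175/221 - C1 - 3*C2 = -4. Solving gives C1 = 293/52, C2 = -55/68.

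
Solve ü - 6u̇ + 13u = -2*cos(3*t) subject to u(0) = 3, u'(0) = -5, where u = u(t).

u = -2*cos(3*t)/85 + 9*sin(3*t)/85 - 1223*exp(3*t)*sin(2*t)/170 + 257*cos(2*t)*exp(3*t)/85

Characteristic equation r² - 6r + 13 = 0 has discriminant (-6)² - 4·(13) = -16 < 0, so r = 3 ± 2i.
Hence u_h = C1*cos(2*t)*exp(3*t) + C2*exp(3*t)*sin(2*t).
Try u_p = A*cos(3*t) + B*sin(3*t). Substituting and equating the coefficients of cos(3t) and sin(3t) gives A = -2/85, B = 9/85, so u_p = -2*cos(3*t)/85 + 9*sin(3*t)/85.
General solution: u = -2*cos(3*t)/85 + 9*sin(3*t)/85 + C1*cos(2*t)*exp(3*t) + C2*exp(3*t)*sin(2*t).
Apply the initial conditions: u(0) = -2/85 + C1 = 3 and u'(0) = 27/85 + 2*C2 + 3*C1 = -5. Solving gives C1 = 257/85, C2 = -1223/170.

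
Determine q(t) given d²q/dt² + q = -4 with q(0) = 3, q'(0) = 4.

q = -4 + 4*sin(t) + 7*cos(t)

Characteristic equation r² + 1 = 0 has discriminant (0)² - 4·(1) = -4 < 0, so r = ± i.
Hence q_h = C1*cos(t) + C2*sin(t).
For the particular solution try q_p = A0. Substituting and matching coefficients of each power of t gives A0 = -4, so q_p = -4.
General solution: q = -4 + C1*cos(t) + C2*sin(t).
Apply the initial conditions: q(0) = -4 + C1 = 3 and q'(0) = C2 = 4. Solving gives C1 = 7, C2 = 4.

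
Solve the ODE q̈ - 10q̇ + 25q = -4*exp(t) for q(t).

Characteristic equation r² - 10r + 25 = 0 has discriminant (-10)² - 4·(25) = 0, so r = 5 is a repeated root.
Hence q_h = (C1 + C2*t)*exp(5*t).
Try q_p = A*exp(t). Substituting into the equation and dividing by exp(t) gives A = -1/4, so q_p = -exp(t)/4.

q = -exp(t)/4 + C1*exp(5*t) + C2*t*exp(5*t)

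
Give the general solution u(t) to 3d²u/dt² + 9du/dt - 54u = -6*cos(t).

u = -3*sin(t)/185 + 19*cos(t)/185 + C1*exp(-6*t) + C2*exp(3*t)

Divide through by 3: u'' + 3u' - 18u = -2*cos(t).
Characteristic equation r² + 3r - 18 = 0 factors as (r + 6)(r - 3) = 0, so r = -6, 3.
Hence u_h = C1*exp(-6*t) + C2*exp(3*t).
Try u_p = A*cos(t) + B*sin(t). Substituting and equating the coefficients of cos(t) and sin(t) gives A = 19/185, B = -3/185, so u_p = -3*sin(t)/185 + 19*cos(t)/185.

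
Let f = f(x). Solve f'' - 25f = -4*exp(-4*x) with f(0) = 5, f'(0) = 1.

f = 2*exp(-5*x) + 4*exp(-4*x)/9 + 23*exp(5*x)/9

Characteristic equation r² - 25 = 0 factors as (r + 5)(r - 5) = 0, so r = -5, 5.
Hence f_h = C1*exp(-5*x) + C2*exp(5*x).
Try f_p = A*exp(-4*x). Substituting into the equation and dividing by exp(-4*x) gives A = 4/9, so f_p = 4*exp(-4*x)/9.
General solution: f = 4*exp(-4*x)/9 + C1*exp(-5*x) + C2*exp(5*x).
Apply the initial conditions: f(0) = 4/9 + C1 + C2 = 5 and f'(0) = -16/9 - 5*C1 + 5*C2 = 1. Solving gives C1 = 2, C2 = 23/9.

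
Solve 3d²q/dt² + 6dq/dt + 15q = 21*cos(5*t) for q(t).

q = -7*cos(5*t)/25 + 7*sin(5*t)/50 + C1*cos(2*t)*exp(-t) + C2*exp(-t)*sin(2*t)

Divide through by 3: q'' + 2q' + 5q = 7*cos(5*t).
Characteristic equation r² + 2r + 5 = 0 has discriminant (2)² - 4·(5) = -16 < 0, so r = -1 ± 2i.
Hence q_h = C1*cos(2*t)*exp(-t) + C2*exp(-t)*sin(2*t).
Try q_p = A*cos(5*t) + B*sin(5*t). Substituting and equating the coefficients of cos(5t) and sin(5t) gives A = -7/25, B = 7/50, so q_p = -7*cos(5*t)/25 + 7*sin(5*t)/50.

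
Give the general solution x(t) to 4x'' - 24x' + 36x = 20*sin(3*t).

Divide through by 4: x'' - 6x' + 9x = 5*sin(3*t).
Characteristic equation r² - 6r + 9 = 0 has discriminant (-6)² - 4·(9) = 0, so r = 3 is a repeated root.
Hence x_h = (C1 + C2*t)*exp(3*t).
Try x_p = A*cos(3*t) + B*sin(3*t). Substituting and equating the coefficients of cos(3t) and sin(3t) gives A = 5/18, B = 0, so x_p = 5*cos(3*t)/18.

x = 5*cos(3*t)/18 + C1*exp(3*t) + C2*t*exp(3*t)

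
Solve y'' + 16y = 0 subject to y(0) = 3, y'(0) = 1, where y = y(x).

Characteristic equation r² + 16 = 0 has discriminant (0)² - 4·(16) = -64 < 0, so r = ± 4i.
Hence y_h = C1*cos(4*x) + C2*sin(4*x).
Apply the initial conditions: y(0) = C1 = 3 and y'(0) = 4*C2 = 1. Solving gives C1 = 3, C2 = 1/4.

y = 3*cos(4*x) + sin(4*x)/4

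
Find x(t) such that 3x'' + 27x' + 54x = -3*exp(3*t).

Divide through by 3: x'' + 9x' + 18x = -exp(3*t).
Characteristic equation r² + 9r + 18 = 0 factors as (r + 3)(r + 6) = 0, so r = -3, -6.
Hence x_h = C1*exp(-3*t) + C2*exp(-6*t).
Try x_p = A*exp(3*t). Substituting into the equation and dividing by exp(3*t) gives A = -1/54, so x_p = -exp(3*t)/54.

x = -exp(3*t)/54 + C1*exp(-3*t) + C2*exp(-6*t)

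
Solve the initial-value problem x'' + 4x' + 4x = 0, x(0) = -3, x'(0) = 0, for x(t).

x = -3*exp(-2*t) - 6*t*exp(-2*t)

Characteristic equation r² + 4r + 4 = 0 has discriminant (4)² - 4·(4) = 0, so r = -2 is a repeated root.
Hence x_h = (C1 + C2*t)*exp(-2*t).
Apply the initial conditions: x(0) = C1 = -3 and x'(0) = C2 - 2*C1 = 0. Solving gives C1 = -3, C2 = -6.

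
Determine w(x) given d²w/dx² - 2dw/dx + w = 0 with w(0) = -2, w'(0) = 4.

w = -2*exp(x) + 6*x*exp(x)

Characteristic equation r² - 2r + 1 = 0 has discriminant (-2)² - 4·(1) = 0, so r = 1 is a repeated root.
Hence w_h = (C1 + C2*x)*exp(x).
Apply the initial conditions: w(0) = C1 = -2 and w'(0) = C1 + C2 = 4. Solving gives C1 = -2, C2 = 6.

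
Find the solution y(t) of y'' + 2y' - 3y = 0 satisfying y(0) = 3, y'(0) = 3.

Characteristic equation r² + 2r - 3 = 0 factors as (r - 1)(r + 3) = 0, so r = 1, -3.
Hence y_h = C1*exp(t) + C2*exp(-3*t).
Apply the initial conditions: y(0) = C1 + C2 = 3 and y'(0) = C1 - 3*C2 = 3. Solving gives C1 = 3, C2 = 0.

y = 3*exp(t)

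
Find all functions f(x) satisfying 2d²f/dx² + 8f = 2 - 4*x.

f = 1/4 - x/2 + C1*cos(2*x) + C2*sin(2*x)

Divide through by 2: f'' + 4f = 1 - 2*x.
Characteristic equation r² + 4 = 0 has discriminant (0)² - 4·(4) = -16 < 0, so r = ± 2i.
Hence f_h = C1*cos(2*x) + C2*sin(2*x).
For the particular solution try f_p = A0 + A1*x. Substituting and matching coefficients of each power of x gives A0 = 1/4, A1 = -1/2, so f_p = 1/4 - x/2.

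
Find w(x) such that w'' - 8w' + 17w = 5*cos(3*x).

Characteristic equation r² - 8r + 17 = 0 has discriminant (-8)² - 4·(17) = -4 < 0, so r = 4 ± i.
Hence w_h = C1*cos(x)*exp(4*x) + C2*exp(4*x)*sin(x).
Try w_p = A*cos(3*x) + B*sin(3*x). Substituting and equating the coefficients of cos(3x) and sin(3x) gives A = 1/16, B = -3/16, so w_p = -3*sin(3*x)/16 + cos(3*x)/16.

w = -3*sin(3*x)/16 + cos(3*x)/16 + C1*cos(x)*exp(4*x) + C2*exp(4*x)*sin(x)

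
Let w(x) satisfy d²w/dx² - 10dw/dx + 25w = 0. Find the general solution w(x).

w = C1*exp(5*x) + C2*x*exp(5*x)

Characteristic equation r² - 10r + 25 = 0 has discriminant (-10)² - 4·(25) = 0, so r = 5 is a repeated root.
Hence w_h = (C1 + C2*x)*exp(5*x).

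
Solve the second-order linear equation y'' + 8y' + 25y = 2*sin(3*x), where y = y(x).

y = -3*cos(3*x)/52 + sin(3*x)/26 + C1*cos(3*x)*exp(-4*x) + C2*exp(-4*x)*sin(3*x)

Characteristic equation r² + 8r + 25 = 0 has discriminant (8)² - 4·(25) = -36 < 0, so r = -4 ± 3i.
Hence y_h = C1*cos(3*x)*exp(-4*x) + C2*exp(-4*x)*sin(3*x).
Try y_p = A*cos(3*x) + B*sin(3*x). Substituting and equating the coefficients of cos(3x) and sin(3x) gives A = -3/52, B = 1/26, so y_p = -3*cos(3*x)/52 + sin(3*x)/26.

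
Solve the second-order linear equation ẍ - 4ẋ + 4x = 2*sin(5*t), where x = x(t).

Characteristic equation r² - 4r + 4 = 0 has discriminant (-4)² - 4·(4) = 0, so r = 2 is a repeated root.
Hence x_h = (C1 + C2*t)*exp(2*t).
Try x_p = A*cos(5*t) + B*sin(5*t). Substituting and equating the coefficients of cos(5t) and sin(5t) gives A = 40/841, B = -42/841, so x_p = -42*sin(5*t)/841 + 40*cos(5*t)/841.

x = -42*sin(5*t)/841 + 40*cos(5*t)/841 + C1*exp(2*t) + C2*t*exp(2*t)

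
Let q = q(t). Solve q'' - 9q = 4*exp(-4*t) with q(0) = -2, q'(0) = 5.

q = -5*exp(-3*t)/2 - exp(3*t)/14 + 4*exp(-4*t)/7

Characteristic equation r² - 9 = 0 factors as (r + 3)(r - 3) = 0, so r = -3, 3.
Hence q_h = C1*exp(-3*t) + C2*exp(3*t).
Try q_p = A*exp(-4*t). Substituting into the equation and dividing by exp(-4*t) gives A = 4/7, so q_p = 4*exp(-4*t)/7.
General solution: q = 4*exp(-4*t)/7 + C1*exp(-3*t) + C2*exp(3*t).
Apply the initial conditions: q(0) = 4/7 + C1 + C2 = -2 and q'(0) = -16/7 - 3*C1 + 3*C2 = 5. Solving gives C1 = -5/2, C2 = -1/14.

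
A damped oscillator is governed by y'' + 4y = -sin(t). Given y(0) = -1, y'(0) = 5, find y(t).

y = -cos(2*t) - sin(t)/3 + 8*sin(2*t)/3

Characteristic equation r² + 4 = 0 has discriminant (0)² - 4·(4) = -16 < 0, so r = ± 2i.
Hence y_h = C1*cos(2*t) + C2*sin(2*t).
Try y_p = A*cos(t) + B*sin(t). Substituting and equating the coefficients of cos(t) and sin(t) gives A = 0, B = -1/3, so y_p = -sin(t)/3.
General solution: y = -sin(t)/3 + C1*cos(2*t) + C2*sin(2*t).
Apply the initial conditions: y(0) = C1 = -1 and y'(0) = -1/3 + 2*C2 = 5. Solving gives C1 = -1, C2 = 8/3.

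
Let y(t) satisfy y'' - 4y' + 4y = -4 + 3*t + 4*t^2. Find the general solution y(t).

Characteristic equation r² - 4r + 4 = 0 has discriminant (-4)² - 4·(4) = 0, so r = 2 is a repeated root.
Hence y_h = (C1 + C2*t)*exp(2*t).
For the particular solution try y_p = A0 + A1*t + A2*t^2. Substituting and matching coefficients of each power of t gives A0 = 5/4, A1 = 11/4, A2 = 1, so y_p = 5/4 + t^2 + 11*t/4.

y = 5/4 + t**2 + 11*t/4 + C1*exp(2*t) + C2*t*exp(2*t)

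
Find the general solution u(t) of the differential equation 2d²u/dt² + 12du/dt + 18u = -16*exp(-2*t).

u = -8*exp(-2*t) + C1*exp(-3*t) + C2*t*exp(-3*t)

Divide through by 2: u'' + 6u' + 9u = -8*exp(-2*t).
Characteristic equation r² + 6r + 9 = 0 has discriminant (6)² - 4·(9) = 0, so r = -3 is a repeated root.
Hence u_h = (C1 + C2*t)*exp(-3*t).
Try u_p = A*exp(-2*t). Substituting into the equation and dividing by exp(-2*t) gives A = -8, so u_p = -8*exp(-2*t).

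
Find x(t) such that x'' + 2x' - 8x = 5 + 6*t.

x = -13/16 - 3*t/4 + C1*exp(2*t) + C2*exp(-4*t)

Characteristic equation r² + 2r - 8 = 0 factors as (r - 2)(r + 4) = 0, so r = 2, -4.
Hence x_h = C1*exp(2*t) + C2*exp(-4*t).
For the particular solution try x_p = A0 + A1*t. Substituting and matching coefficients of each power of t gives A0 = -13/16, A1 = -3/4, so x_p = -13/16 - 3*t/4.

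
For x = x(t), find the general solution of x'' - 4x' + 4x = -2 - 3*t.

x = -5/4 - 3*t/4 + C1*exp(2*t) + C2*t*exp(2*t)

Characteristic equation r² - 4r + 4 = 0 has discriminant (-4)² - 4·(4) = 0, so r = 2 is a repeated root.
Hence x_h = (C1 + C2*t)*exp(2*t).
For the particular solution try x_p = A0 + A1*t. Substituting and matching coefficients of each power of t gives A0 = -5/4, A1 = -3/4, so x_p = -5/4 - 3*t/4.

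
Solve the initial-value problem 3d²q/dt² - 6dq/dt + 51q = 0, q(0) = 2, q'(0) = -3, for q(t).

q = 2*cos(4*t)*exp(t) - 5*exp(t)*sin(4*t)/4

Divide through by 3: q'' - 2q' + 17q = 0.
Characteristic equation r² - 2r + 17 = 0 has discriminant (-2)² - 4·(17) = -64 < 0, so r = 1 ± 4i.
Hence q_h = C1*cos(4*t)*exp(t) + C2*exp(t)*sin(4*t).
Apply the initial conditions: q(0) = C1 = 2 and q'(0) = C1 + 4*C2 = -3. Solving gives C1 = 2, C2 = -5/4.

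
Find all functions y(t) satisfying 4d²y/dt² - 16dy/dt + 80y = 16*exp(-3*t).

Divide through by 4: y'' - 4y' + 20y = 4*exp(-3*t).
Characteristic equation r² - 4r + 20 = 0 has discriminant (-4)² - 4·(20) = -64 < 0, so r = 2 ± 4i.
Hence y_h = C1*cos(4*t)*exp(2*t) + C2*exp(2*t)*sin(4*t).
Try y_p = A*exp(-3*t). Substituting into the equation and dividing by exp(-3*t) gives A = 4/41, so y_p = 4*exp(-3*t)/41.

y = 4*exp(-3*t)/41 + C1*cos(4*t)*exp(2*t) + C2*exp(2*t)*sin(4*t)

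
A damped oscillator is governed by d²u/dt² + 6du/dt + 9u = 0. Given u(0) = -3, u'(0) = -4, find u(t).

Characteristic equation r² + 6r + 9 = 0 has discriminant (6)² - 4·(9) = 0, so r = -3 is a repeated root.
Hence u_h = (C1 + C2*t)*exp(-3*t).
Apply the initial conditions: u(0) = C1 = -3 and u'(0) = C2 - 3*C1 = -4. Solving gives C1 = -3, C2 = -13.

u = -3*exp(-3*t) - 13*t*exp(-3*t)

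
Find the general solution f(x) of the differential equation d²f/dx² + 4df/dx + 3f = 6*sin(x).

Characteristic equation r² + 4r + 3 = 0 factors as (r + 1)(r + 3) = 0, so r = -1, -3.
Hence f_h = C1*exp(-x) + C2*exp(-3*x).
Try f_p = A*cos(x) + B*sin(x). Substituting and equating the coefficients of cos(x) and sin(x) gives A = -6/5, B = 3/5, so f_p = -6*cos(x)/5 + 3*sin(x)/5.

f = -6*cos(x)/5 + 3*sin(x)/5 + C1*exp(-x) + C2*exp(-3*x)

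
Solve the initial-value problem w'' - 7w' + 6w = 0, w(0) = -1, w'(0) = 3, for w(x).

w = -9*exp(x)/5 + 4*exp(6*x)/5

Characteristic equation r² - 7r + 6 = 0 factors as (r - 1)(r - 6) = 0, so r = 1, 6.
Hence w_h = C1*exp(x) + C2*exp(6*x).
Apply the initial conditions: w(0) = C1 + C2 = -1 and w'(0) = C1 + 6*C2 = 3. Solving gives C1 = -9/5, C2 = 4/5.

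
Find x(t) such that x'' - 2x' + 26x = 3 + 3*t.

Characteristic equation r² - 2r + 26 = 0 has discriminant (-2)² - 4·(26) = -100 < 0, so r = 1 ± 5i.
Hence x_h = C1*cos(5*t)*exp(t) + C2*exp(t)*sin(5*t).
For the particular solution try x_p = A0 + A1*t. Substituting and matching coefficients of each power of t gives A0 = 21/169, A1 = 3/26, so x_p = 21/169 + 3*t/26.

x = 21/169 + 3*t/26 + C1*cos(5*t)*exp(t) + C2*exp(t)*sin(5*t)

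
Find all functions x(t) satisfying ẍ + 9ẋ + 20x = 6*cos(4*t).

Characteristic equation r² + 9r + 20 = 0 factors as (r + 5)(r + 4) = 0, so r = -5, -4.
Hence x_h = C1*exp(-5*t) + C2*exp(-4*t).
Try x_p = A*cos(4*t) + B*sin(4*t). Substituting and equating the coefficients of cos(4t) and sin(4t) gives A = 3/164, B = 27/164, so x_p = 3*cos(4*t)/164 + 27*sin(4*t)/164.

x = 3*cos(4*t)/164 + 27*sin(4*t)/164 + C1*exp(-5*t) + C2*exp(-4*t)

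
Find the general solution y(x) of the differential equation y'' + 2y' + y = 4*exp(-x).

Characteristic equation r² + 2r + 1 = 0 has discriminant (2)² - 4·(1) = 0, so r = -1 is a repeated root.
Hence y_h = (C1 + C2*x)*exp(-x).
Since exp(-x) solves the homogeneous equation (r = -1 is a root of multiplicity 2), multiply the trial by x^2. Try y_p = A*x^2*exp(-x). Substituting into the equation and dividing by exp(-x) gives A = 2, so y_p = 2*x^2*exp(-x).

y = C1*exp(-x) + 2*x**2*exp(-x) + C2*x*exp(-x)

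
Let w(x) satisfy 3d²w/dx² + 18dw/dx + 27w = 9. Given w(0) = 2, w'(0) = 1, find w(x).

Divide through by 3: w'' + 6w' + 9w = 3.
Characteristic equation r² + 6r + 9 = 0 has discriminant (6)² - 4·(9) = 0, so r = -3 is a repeated root.
Hence w_h = (C1 + C2*x)*exp(-3*x).
For the particular solution try w_p = A0. Substituting and matching coefficients of each power of x gives A0 = 1/3, so w_p = 1/3.
General solution: w = 1/3 + C1*exp(-3*x) + C2*x*exp(-3*x).
Apply the initial conditions: w(0) = 1/3 + C1 = 2 and w'(0) = C2 - 3*C1 = 1. Solving gives C1 = 5/3, C2 = 6.

w = 1/3 + 5*exp(-3*x)/3 + 6*x*exp(-3*x)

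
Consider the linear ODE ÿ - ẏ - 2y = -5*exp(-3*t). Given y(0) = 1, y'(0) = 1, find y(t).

Characteristic equation r² - r - 2 = 0 factors as (r - 2)(r + 1) = 0, so r = 2, -1.
Hence y_h = C1*exp(2*t) + C2*exp(-t).
Try y_p = A*exp(-3*t). Substituting into the equation and dividing by exp(-3*t) gives A = -1/2, so y_p = -exp(-3*t)/2.
General solution: y = -exp(-3*t)/2 + C1*exp(2*t) + C2*exp(-t).
Apply the initial conditions: y(0) = -1/2 + C1 + C2 = 1 and y'(0) = 3/2 - C2 + 2*C1 = 1. Solving gives C1 = 1/3, C2 = 7/6.

y = -exp(-3*t)/2 + exp(2*t)/3 + 7*exp(-t)/6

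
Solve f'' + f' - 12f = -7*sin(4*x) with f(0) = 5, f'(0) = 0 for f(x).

Characteristic equation r² + r - 12 = 0 factors as (r + 4)(r - 3) = 0, so r = -4, 3.
Hence f_h = C1*exp(-4*x) + C2*exp(3*x).
Try f_p = A*cos(4*x) + B*sin(4*x). Substituting and equating the coefficients of cos(4x) and sin(4x) gives A = 7/200, B = 49/200, so f_p = 7*cos(4*x)/200 + 49*sin(4*x)/200.
General solution: f = 7*cos(4*x)/200 + 49*sin(4*x)/200 + C1*exp(-4*x) + C2*exp(3*x).
Apply the initial conditions: f(0) = 7/200 + C1 + C2 = 5 and f'(0) = 49/50 - 4*C1 + 3*C2 = 0. Solving gives C1 = 127/56, C2 = 472/175.

f = 7*cos(4*x)/200 + 49*sin(4*x)/200 + 127*exp(-4*x)/56 + 472*exp(3*x)/175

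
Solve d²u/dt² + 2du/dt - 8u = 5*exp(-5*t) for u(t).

Characteristic equation r² + 2r - 8 = 0 factors as (r - 2)(r + 4) = 0, so r = 2, -4.
Hence u_h = C1*exp(2*t) + C2*exp(-4*t).
Try u_p = A*exp(-5*t). Substituting into the equation and dividing by exp(-5*t) gives A = 5/7, so u_p = 5*exp(-5*t)/7.

u = 5*exp(-5*t)/7 + C1*exp(2*t) + C2*exp(-4*t)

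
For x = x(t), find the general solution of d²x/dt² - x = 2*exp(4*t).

Characteristic equation r² - 1 = 0 factors as (r + 1)(r - 1) = 0, so r = -1, 1.
Hence x_h = C1*exp(-t) + C2*exp(t).
Try x_p = A*exp(4*t). Substituting into the equation and dividing by exp(4*t) gives A = 2/15, so x_p = 2*exp(4*t)/15.

x = 2*exp(4*t)/15 + C1*exp(-t) + C2*exp(t)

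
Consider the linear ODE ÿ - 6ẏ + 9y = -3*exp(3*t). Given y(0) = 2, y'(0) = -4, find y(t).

y = 2*exp(3*t) - 10*t*exp(3*t) - 3*t**2*exp(3*t)/2

Characteristic equation r² - 6r + 9 = 0 has discriminant (-6)² - 4·(9) = 0, so r = 3 is a repeated root.
Hence y_h = (C1 + C2*t)*exp(3*t).
Since exp(3*t) solves the homogeneous equation (r = 3 is a root of multiplicity 2), multiply the trial by t^2. Try y_p = A*t^2*exp(3*t). Substituting into the equation and dividing by exp(3*t) gives A = -3/2, so y_p = -3*t^2*exp(3*t)/2.
General solution: y = C1*exp(3*t) - 3*t^2*exp(3*t)/2 + C2*t*exp(3*t).
Apply the initial conditions: y(0) = C1 = 2 and y'(0) = C2 + 3*C1 = -4. Solving gives C1 = 2, C2 = -10.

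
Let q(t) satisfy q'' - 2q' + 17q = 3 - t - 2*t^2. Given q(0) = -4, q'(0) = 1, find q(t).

Characteristic equation r² - 2r + 17 = 0 has discriminant (-2)² - 4·(17) = -64 < 0, so r = 1 ± 4i.
Hence q_h = C1*cos(4*t)*exp(t) + C2*exp(t)*sin(4*t).
For the particular solution try q_p = A0 + A1*t + A2*t^2. Substituting and matching coefficients of each power of t gives A0 = 885/4913, A1 = -25/289, A2 = -2/17, so q_p = 885/4913 - 25*t/289 - 2*t^2/17.
General solution: q = 885/4913 - 25*t/289 - 2*t^2/17 + C1*cos(4*t)*exp(t) + C2*exp(t)*sin(4*t).
Apply the initial conditions: q(0) = 885/4913 + C1 = -4 and q'(0) = -25/289 + C1 + 4*C2 = 1. Solving gives C1 = -20537/4913, C2 = 25875/19652.

q = 885/4913 - 25*t/289 - 2*t**2/17 - 20537*cos(4*t)*exp(t)/4913 + 25875*exp(t)*sin(4*t)/19652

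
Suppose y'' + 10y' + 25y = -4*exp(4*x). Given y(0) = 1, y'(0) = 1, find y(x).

y = -4*exp(4*x)/81 + 85*exp(-5*x)/81 + 58*x*exp(-5*x)/9

Characteristic equation r² + 10r + 25 = 0 has discriminant (10)² - 4·(25) = 0, so r = -5 is a repeated root.
Hence y_h = (C1 + C2*x)*exp(-5*x).
Try y_p = A*exp(4*x). Substituting into the equation and dividing by exp(4*x) gives A = -4/81, so y_p = -4*exp(4*x)/81.
General solution: y = -4*exp(4*x)/81 + C1*exp(-5*x) + C2*x*exp(-5*x).
Apply the initial conditions: y(0) = -4/81 + C1 = 1 and y'(0) = -16/81 + C2 - 5*C1 = 1. Solving gives C1 = 85/81, C2 = 58/9.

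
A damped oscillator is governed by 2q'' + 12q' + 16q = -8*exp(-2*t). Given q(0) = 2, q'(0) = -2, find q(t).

Divide through by 2: q'' + 6q' + 8q = -4*exp(-2*t).
Characteristic equation r² + 6r + 8 = 0 factors as (r + 2)(r + 4) = 0, so r = -2, -4.
Hence q_h = C1*exp(-2*t) + C2*exp(-4*t).
Since exp(-2*t) solves the homogeneous equation (r = -2 is a root of multiplicity 1), multiply the trial by t. Try q_p = A*t*exp(-2*t). Substituting into the equation and dividing by exp(-2*t) gives A = -2, so q_p = -2*t*exp(-2*t).
General solution: q = C1*exp(-2*t) + C2*exp(-4*t) - 2*t*exp(-2*t).
Apply the initial conditions: q(0) = C1 + C2 = 2 and q'(0) = -2 - 4*C2 - 2*C1 = -2. Solving gives C1 = 4, C2 = -2.

q = -2*exp(-4*t) + 4*exp(-2*t) - 2*t*exp(-2*t)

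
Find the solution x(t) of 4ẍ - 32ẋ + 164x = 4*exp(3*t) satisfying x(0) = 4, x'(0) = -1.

Divide through by 4: x'' - 8x' + 41x = exp(3*t).
Characteristic equation r² - 8r + 41 = 0 has discriminant (-8)² - 4·(41) = -100 < 0, so r = 4 ± 5i.
Hence x_h = C1*cos(5*t)*exp(4*t) + C2*exp(4*t)*sin(5*t).
Try x_p = A*exp(3*t). Substituting into the equation and dividing by exp(3*t) gives A = 1/26, so x_p = exp(3*t)/26.
General solution: x = exp(3*t)/26 + C1*cos(5*t)*exp(4*t) + C2*exp(4*t)*sin(5*t).
Apply the initial conditions: x(0) = 1/26 + C1 = 4 and x'(0) = 3/26 + 4*C1 + 5*C2 = -1. Solving gives C1 = 103/26, C2 = -441/130.

x = exp(3*t)/26 - 441*exp(4*t)*sin(5*t)/130 + 103*cos(5*t)*exp(4*t)/26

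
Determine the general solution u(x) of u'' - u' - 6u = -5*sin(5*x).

Characteristic equation r² - r - 6 = 0 factors as (r - 3)(r + 2) = 0, so r = 3, -2.
Hence u_h = C1*exp(3*x) + C2*exp(-2*x).
Try u_p = A*cos(5*x) + B*sin(5*x). Substituting and equating the coefficients of cos(5x) and sin(5x) gives A = -25/986, B = 155/986, so u_p = -25*cos(5*x)/986 + 155*sin(5*x)/986.

u = -25*cos(5*x)/986 + 155*sin(5*x)/986 + C1*exp(3*x) + C2*exp(-2*x)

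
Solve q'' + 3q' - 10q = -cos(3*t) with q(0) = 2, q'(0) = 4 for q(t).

q = -9*sin(3*t)/442 - 5*exp(-5*t)/238 + 19*cos(3*t)/442 + 180*exp(2*t)/91

Characteristic equation r² + 3r - 10 = 0 factors as (r - 2)(r + 5) = 0, so r = 2, -5.
Hence q_h = C1*exp(2*t) + C2*exp(-5*t).
Try q_p = A*cos(3*t) + B*sin(3*t). Substituting and equating the coefficients of cos(3t) and sin(3t) gives A = 19/442, B = -9/442, so q_p = -9*sin(3*t)/442 + 19*cos(3*t)/442.
General solution: q = -9*sin(3*t)/442 + 19*cos(3*t)/442 + C1*exp(2*t) + C2*exp(-5*t).
Apply the initial conditions: q(0) = 19/442 + C1 + C2 = 2 and q'(0) = -27/442 - 5*C2 + 2*C1 = 4. Solving gives C1 = 180/91, C2 = -5/238.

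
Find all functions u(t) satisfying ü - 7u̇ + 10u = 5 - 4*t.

Characteristic equation r² - 7r + 10 = 0 factors as (r - 5)(r - 2) = 0, so r = 5, 2.
Hence u_h = C1*exp(5*t) + C2*exp(2*t).
For the particular solution try u_p = A0 + A1*t. Substituting and matching coefficients of each power of t gives A0 = 11/50, A1 = -2/5, so u_p = 11/50 - 2*t/5.

u = 11/50 - 2*t/5 + C1*exp(5*t) + C2*exp(2*t)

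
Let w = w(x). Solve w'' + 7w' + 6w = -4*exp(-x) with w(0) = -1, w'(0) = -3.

w = -41*exp(-x)/25 + 16*exp(-6*x)/25 - 4*x*exp(-x)/5

Characteristic equation r² + 7r + 6 = 0 factors as (r + 1)(r + 6) = 0, so r = -1, -6.
Hence w_h = C1*exp(-x) + C2*exp(-6*x).
Since exp(-x) solves the homogeneous equation (r = -1 is a root of multiplicity 1), multiply the trial by x. Try w_p = A*x*exp(-x). Substituting into the equation and dividing by exp(-x) gives A = -4/5, so w_p = -4*x*exp(-x)/5.
General solution: w = C1*exp(-x) + C2*exp(-6*x) - 4*x*exp(-x)/5.
Apply the initial conditions: w(0) = C1 + C2 = -1 and w'(0) = -4/5 - C1 - 6*C2 = -3. Solving gives C1 = -41/25, C2 = 16/25.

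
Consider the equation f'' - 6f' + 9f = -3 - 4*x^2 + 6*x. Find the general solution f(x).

Characteristic equation r² - 6r + 9 = 0 has discriminant (-6)² - 4·(9) = 0, so r = 3 is a repeated root.
Hence f_h = (C1 + C2*x)*exp(3*x).
For the particular solution try f_p = A0 + A1*x + A2*x^2. Substituting and matching coefficients of each power of x gives A0 = -5/27, A1 = 2/27, A2 = -4/9, so f_p = -5/27 - 4*x^2/9 + 2*x/27.

f = -5/27 - 4*x**2/9 + 2*x/27 + C1*exp(3*x) + C2*x*exp(3*x)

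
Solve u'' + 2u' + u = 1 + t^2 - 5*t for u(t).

Characteristic equation r² + 2r + 1 = 0 has discriminant (2)² - 4·(1) = 0, so r = -1 is a repeated root.
Hence u_h = (C1 + C2*t)*exp(-t).
For the particular solution try u_p = A0 + A1*t + A2*t^2. Substituting and matching coefficients of each power of t gives A0 = 17, A1 = -9, A2 = 1, so u_p = 17 + t^2 - 9*t.

u = 17 + t**2 - 9*t + C1*exp(-t) + C2*t*exp(-t)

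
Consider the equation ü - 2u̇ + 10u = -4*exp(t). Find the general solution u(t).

u = -4*exp(t)/9 + C1*cos(3*t)*exp(t) + C2*exp(t)*sin(3*t)

Characteristic equation r² - 2r + 10 = 0 has discriminant (-2)² - 4·(10) = -36 < 0, so r = 1 ± 3i.
Hence u_h = C1*cos(3*t)*exp(t) + C2*exp(t)*sin(3*t).
Try u_p = A*exp(t). Substituting into the equation and dividing by exp(t) gives A = -4/9, so u_p = -4*exp(t)/9.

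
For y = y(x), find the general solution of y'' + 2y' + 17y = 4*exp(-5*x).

Characteristic equation r² + 2r + 17 = 0 has discriminant (2)² - 4·(17) = -64 < 0, so r = -1 ± 4i.
Hence y_h = C1*cos(4*x)*exp(-x) + C2*exp(-x)*sin(4*x).
Try y_p = A*exp(-5*x). Substituting into the equation and dividing by exp(-5*x) gives A = 1/8, so y_p = exp(-5*x)/8.

y = exp(-5*x)/8 + C1*cos(4*x)*exp(-x) + C2*exp(-x)*sin(4*x)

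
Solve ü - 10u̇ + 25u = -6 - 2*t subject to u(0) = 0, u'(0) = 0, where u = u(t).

u = -34/125 - 2*t/25 + 34*exp(5*t)/125 - 32*t*exp(5*t)/25

Characteristic equation r² - 10r + 25 = 0 has discriminant (-10)² - 4·(25) = 0, so r = 5 is a repeated root.
Hence u_h = (C1 + C2*t)*exp(5*t).
For the particular solution try u_p = A0 + A1*t. Substituting and matching coefficients of each power of t gives A0 = -34/125, A1 = -2/25, so u_p = -34/125 - 2*t/25.
General solution: u = -34/125 - 2*t/25 + C1*exp(5*t) + C2*t*exp(5*t).
Apply the initial conditions: u(0) = -34/125 + C1 = 0 and u'(0) = -2/25 + C2 + 5*C1 = 0. Solving gives C1 = 34/125, C2 = -32/25.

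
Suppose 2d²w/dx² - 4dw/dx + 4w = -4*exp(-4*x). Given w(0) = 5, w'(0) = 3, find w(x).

Divide through by 2: w'' - 2w' + 2w = -2*exp(-4*x).
Characteristic equation r² - 2r + 2 = 0 has discriminant (-2)² - 4·(2) = -4 < 0, so r = 1 ± i.
Hence w_h = C1*cos(x)*exp(x) + C2*exp(x)*sin(x).
Try w_p = A*exp(-4*x). Substituting into the equation and dividing by exp(-4*x) gives A = -1/13, so w_p = -exp(-4*x)/13.
General solution: w = -exp(-4*x)/13 + C1*cos(x)*exp(x) + C2*exp(x)*sin(x).
Apply the initial conditions: w(0) = -1/13 + C1 = 5 and w'(0) = 4/13 + C1 + C2 = 3. Solving gives C1 = 66/13, C2 = -31/13.

w = -exp(-4*x)/13 - 31*exp(x)*sin(x)/13 + 66*cos(x)*exp(x)/13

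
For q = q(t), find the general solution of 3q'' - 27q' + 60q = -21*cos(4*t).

Divide through by 3: q'' - 9q' + 20q = -7*cos(4*t).
Characteristic equation r² - 9r + 20 = 0 factors as (r - 4)(r - 5) = 0, so r = 4, 5.
Hence q_h = C1*exp(4*t) + C2*exp(5*t).
Try q_p = A*cos(4*t) + B*sin(4*t). Substituting and equating the coefficients of cos(4t) and sin(4t) gives A = -7/328, B = 63/328, so q_p = -7*cos(4*t)/328 + 63*sin(4*t)/328.

q = -7*cos(4*t)/328 + 63*sin(4*t)/328 + C1*exp(4*t) + C2*exp(5*t)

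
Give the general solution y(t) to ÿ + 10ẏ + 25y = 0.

Characteristic equation r² + 10r + 25 = 0 has discriminant (10)² - 4·(25) = 0, so r = -5 is a repeated root.
Hence y_h = (C1 + C2*t)*exp(-5*t).

y = C1*exp(-5*t) + C2*t*exp(-5*t)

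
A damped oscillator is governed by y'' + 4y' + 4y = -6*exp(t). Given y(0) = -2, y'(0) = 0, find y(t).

y = -4*exp(-2*t)/3 - 2*exp(t)/3 - 2*t*exp(-2*t)

Characteristic equation r² + 4r + 4 = 0 has discriminant (4)² - 4·(4) = 0, so r = -2 is a repeated root.
Hence y_h = (C1 + C2*t)*exp(-2*t).
Try y_p = A*exp(t). Substituting into the equation and dividing by exp(t) gives A = -2/3, so y_p = -2*exp(t)/3.
General solution: y = -2*exp(t)/3 + C1*exp(-2*t) + C2*t*exp(-2*t).
Apply the initial conditions: y(0) = -2/3 + C1 = -2 and y'(0) = -2/3 + C2 - 2*C1 = 0. Solving gives C1 = -4/3, C2 = -2.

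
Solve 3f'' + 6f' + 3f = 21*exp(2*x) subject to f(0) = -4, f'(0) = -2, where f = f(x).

Divide through by 3: f'' + 2f' + f = 7*exp(2*x).
Characteristic equation r² + 2r + 1 = 0 has discriminant (2)² - 4·(1) = 0, so r = -1 is a repeated root.
Hence f_h = (C1 + C2*x)*exp(-x).
Try f_p = A*exp(2*x). Substituting into the equation and dividing by exp(2*x) gives A = 7/9, so f_p = 7*exp(2*x)/9.
General solution: f = 7*exp(2*x)/9 + C1*exp(-x) + C2*x*exp(-x).
Apply the initial conditions: f(0) = 7/9 + C1 = -4 and f'(0) = 14/9 + C2 - C1 = -2. Solving gives C1 = -43/9, C2 = -25/3.

f = -43*exp(-x)/9 + 7*exp(2*x)/9 - 25*x*exp(-x)/3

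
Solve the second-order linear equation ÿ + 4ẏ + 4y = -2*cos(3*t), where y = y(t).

y = -24*sin(3*t)/169 + 10*cos(3*t)/169 + C1*exp(-2*t) + C2*t*exp(-2*t)

Characteristic equation r² + 4r + 4 = 0 has discriminant (4)² - 4·(4) = 0, so r = -2 is a repeated root.
Hence y_h = (C1 + C2*t)*exp(-2*t).
Try y_p = A*cos(3*t) + B*sin(3*t). Substituting and equating the coefficients of cos(3t) and sin(3t) gives A = 10/169, B = -24/169, so y_p = -24*sin(3*t)/169 + 10*cos(3*t)/169.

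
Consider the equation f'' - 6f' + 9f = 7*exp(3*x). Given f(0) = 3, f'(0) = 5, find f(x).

f = 3*exp(3*x) - 4*x*exp(3*x) + 7*x**2*exp(3*x)/2

Characteristic equation r² - 6r + 9 = 0 has discriminant (-6)² - 4·(9) = 0, so r = 3 is a repeated root.
Hence f_h = (C1 + C2*x)*exp(3*x).
Since exp(3*x) solves the homogeneous equation (r = 3 is a root of multiplicity 2), multiply the trial by x^2. Try f_p = A*x^2*exp(3*x). Substituting into the equation and dividing by exp(3*x) gives A = 7/2, so f_p = 7*x^2*exp(3*x)/2.
General solution: f = C1*exp(3*x) + 7*x^2*exp(3*x)/2 + C2*x*exp(3*x).
Apply the initial conditions: f(0) = C1 = 3 and f'(0) = C2 + 3*C1 = 5. Solving gives C1 = 3, C2 = -4.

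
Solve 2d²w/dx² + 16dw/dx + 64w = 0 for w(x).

Divide through by 2: w'' + 8w' + 32w = 0.
Characteristic equation r² + 8r + 32 = 0 has discriminant (8)² - 4·(32) = -64 < 0, so r = -4 ± 4i.
Hence w_h = C1*cos(4*x)*exp(-4*x) + C2*exp(-4*x)*sin(4*x).

w = C1*cos(4*x)*exp(-4*x) + C2*exp(-4*x)*sin(4*x)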